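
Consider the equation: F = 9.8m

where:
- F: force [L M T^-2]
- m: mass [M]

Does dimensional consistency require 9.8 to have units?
Yes

F has dimensions [L M T^-2], while m alone has dimensions [M]. For the equation to balance, the factor 9.8 must carry dimensions [L T^-2] — it is a dimensional constant (a numerical value of a physical quantity with its units suppressed), not a pure number.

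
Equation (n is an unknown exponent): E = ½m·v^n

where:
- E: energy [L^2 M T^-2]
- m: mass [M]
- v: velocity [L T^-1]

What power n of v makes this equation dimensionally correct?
n = 2

E has dimensions [L^2 M T^-2]; v has dimensions [L T^-1].
The rest of the RHS has dimensions [M], so v^n must supply [L^2 T^-2].
With n = 2: ½m·v^2 has dimensions [L^2 M T^-2], matching the LHS ✓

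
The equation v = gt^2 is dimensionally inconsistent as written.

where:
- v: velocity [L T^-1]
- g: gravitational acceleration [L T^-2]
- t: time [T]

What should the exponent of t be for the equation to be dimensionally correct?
The exponent of t should be 1: v = gt

The LHS v has dimensions [L T^-1]; t has dimensions [T].
As written, the RHS gt^2 (exponent 2 on t) has dimensions [L], which does not match.
With exponent 1, the RHS gt has dimensions [L T^-1], matching the LHS.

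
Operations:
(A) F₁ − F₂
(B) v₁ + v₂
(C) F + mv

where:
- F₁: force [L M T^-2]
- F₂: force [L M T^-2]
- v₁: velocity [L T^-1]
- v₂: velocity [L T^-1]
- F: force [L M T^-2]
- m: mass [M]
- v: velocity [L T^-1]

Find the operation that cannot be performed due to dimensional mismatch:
(C) F + mv

(A) F₁ − F₂: F₁ [L M T^-2] and F₂ [L M T^-2] — same dimensions ✓
(B) v₁ + v₂: v₁ [L T^-1] and v₂ [L T^-1] — same dimensions ✓
(C) F + mv: F [L M T^-2] and mv [L M T^-1] — different dimensions cannot be added/subtracted ✗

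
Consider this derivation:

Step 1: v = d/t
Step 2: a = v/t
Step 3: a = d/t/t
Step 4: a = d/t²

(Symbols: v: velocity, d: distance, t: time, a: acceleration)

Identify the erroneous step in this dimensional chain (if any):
No step introduces an error — all steps are dimensionally consistent.

Step 1: v = d/t → LHS [L T^-1], RHS [L T^-1] ✓
Step 2: a = v/t → LHS [L T^-2], RHS [L T^-2] ✓
Step 3: a = d/t/t → LHS [L T^-2], RHS [L T^-2] ✓
Step 4: a = d/t² → LHS [L T^-2], RHS [L T^-2] ✓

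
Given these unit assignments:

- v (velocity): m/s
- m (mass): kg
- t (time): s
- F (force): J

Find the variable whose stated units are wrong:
F

The variable F (force) should have units N, not J.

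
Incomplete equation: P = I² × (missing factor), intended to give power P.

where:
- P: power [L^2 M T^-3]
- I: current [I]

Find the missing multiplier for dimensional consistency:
R (resistance), dimensions [I^-2 L^2 M T^-3]

P has dimensions [L^2 M T^-3] and I² has dimensions [I^2].
The missing factor must have dimensions [L^2 M T^-3] / [I^2] = [I^-2 L^2 M T^-3], i.e. resistance (R).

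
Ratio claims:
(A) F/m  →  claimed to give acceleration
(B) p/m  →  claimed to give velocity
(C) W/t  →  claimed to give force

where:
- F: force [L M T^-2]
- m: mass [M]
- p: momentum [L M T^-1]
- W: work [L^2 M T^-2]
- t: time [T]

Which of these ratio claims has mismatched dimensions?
(C) W/t does not give force

(A) F/m: [L T^-2] = acceleration [L T^-2] ✓
(B) p/m: [L T^-1] = velocity [L T^-1] ✓
(C) W/t: [L^2 M T^-3] ≠ force [L M T^-2] ✗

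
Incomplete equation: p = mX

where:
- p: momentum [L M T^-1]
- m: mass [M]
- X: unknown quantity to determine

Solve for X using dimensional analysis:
X = v (velocity), dimensions [L T^-1]

p has dimensions [L M T^-1]; the rest of the RHS (m) has dimensions [M].
So X must have dimensions [L T^-1] — X = v (velocity).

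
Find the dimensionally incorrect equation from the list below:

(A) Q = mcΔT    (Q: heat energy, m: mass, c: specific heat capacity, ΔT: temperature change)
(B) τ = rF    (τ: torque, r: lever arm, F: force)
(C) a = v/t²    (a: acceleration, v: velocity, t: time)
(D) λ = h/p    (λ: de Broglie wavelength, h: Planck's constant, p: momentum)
(C) a = v/t²

The equation (C) a = v/t² is dimensionally incorrect.

LHS (a): [L T^-2]
RHS (v/t²): [L T^-3] ✗

The dimensions do not match. The other three equations balance.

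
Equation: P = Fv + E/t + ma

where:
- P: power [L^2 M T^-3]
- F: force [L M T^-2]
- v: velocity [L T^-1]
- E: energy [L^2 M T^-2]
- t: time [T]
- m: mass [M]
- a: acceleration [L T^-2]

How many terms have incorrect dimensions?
1

LHS P: [L^2 M T^-3]
- Fv: [L^2 M T^-3] ✓
- E/t: [L^2 M T^-3] ✓
- ma: [L M T^-2] ✗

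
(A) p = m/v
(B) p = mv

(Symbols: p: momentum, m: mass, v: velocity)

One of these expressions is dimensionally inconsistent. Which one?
(A)

(A) p = m/v: LHS [L M T^-1], RHS [L^-1 M T] ✗
(B) p = mv: LHS [L M T^-1], RHS [L M T^-1] ✓

Expression (A) p = m/v is dimensionally incorrect.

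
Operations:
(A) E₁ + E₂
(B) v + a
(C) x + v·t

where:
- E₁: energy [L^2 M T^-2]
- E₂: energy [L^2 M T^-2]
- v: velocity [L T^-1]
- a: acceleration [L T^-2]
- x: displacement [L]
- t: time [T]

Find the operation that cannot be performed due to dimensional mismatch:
(B) v + a

(A) E₁ + E₂: E₁ [L^2 M T^-2] and E₂ [L^2 M T^-2] — same dimensions ✓
(B) v + a: v [L T^-1] and a [L T^-2] — different dimensions cannot be added/subtracted ✗
(C) x + v·t: x [L] and v·t [L] — same dimensions ✓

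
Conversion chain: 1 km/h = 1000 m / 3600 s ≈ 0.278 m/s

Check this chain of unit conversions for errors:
The chain is correct (no errors).

Correct: 1 km = 1000 m, 1 h = 3600 s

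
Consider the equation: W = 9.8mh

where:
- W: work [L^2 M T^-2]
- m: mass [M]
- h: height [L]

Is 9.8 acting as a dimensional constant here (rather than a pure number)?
Yes

W has dimensions [L^2 M T^-2], while mh alone has dimensions [L M]. For the equation to balance, the factor 9.8 must carry dimensions [L T^-2] — it is a dimensional constant (a numerical value of a physical quantity with its units suppressed), not a pure number.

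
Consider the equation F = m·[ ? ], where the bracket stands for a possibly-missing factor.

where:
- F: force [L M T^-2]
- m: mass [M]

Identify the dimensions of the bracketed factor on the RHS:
[L T^-2] — acceleration (e.g. a)

F has dimensions [L M T^-2]; m has dimensions [M].
The bracketed factor must supply [L M T^-2] / [M] = [L T^-2].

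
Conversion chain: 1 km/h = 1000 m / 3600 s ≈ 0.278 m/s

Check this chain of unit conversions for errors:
The chain is correct (no errors).

Correct: 1 km = 1000 m, 1 h = 3600 s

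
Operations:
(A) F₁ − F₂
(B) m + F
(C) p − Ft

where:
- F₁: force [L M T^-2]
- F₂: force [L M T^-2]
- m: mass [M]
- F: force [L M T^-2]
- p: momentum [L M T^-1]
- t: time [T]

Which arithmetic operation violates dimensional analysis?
(B) m + F

(A) F₁ − F₂: F₁ [L M T^-2] and F₂ [L M T^-2] — same dimensions ✓
(B) m + F: m [M] and F [L M T^-2] — different dimensions cannot be added/subtracted ✗
(C) p − Ft: p [L M T^-1] and Ft [L M T^-1] — same dimensions ✓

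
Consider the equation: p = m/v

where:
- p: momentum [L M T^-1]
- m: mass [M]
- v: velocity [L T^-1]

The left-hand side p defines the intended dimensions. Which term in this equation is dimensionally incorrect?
The right-hand side term m/v

p has dimensions [L M T^-1], but m/v has dimensions [L^-1 M T], so the term m/v is dimensionally wrong for p.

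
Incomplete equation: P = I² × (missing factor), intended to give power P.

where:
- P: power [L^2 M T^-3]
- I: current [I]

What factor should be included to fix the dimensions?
R (resistance), dimensions [I^-2 L^2 M T^-3]

P has dimensions [L^2 M T^-3] and I² has dimensions [I^2].
The missing factor must have dimensions [L^2 M T^-3] / [I^2] = [I^-2 L^2 M T^-3], i.e. resistance (R).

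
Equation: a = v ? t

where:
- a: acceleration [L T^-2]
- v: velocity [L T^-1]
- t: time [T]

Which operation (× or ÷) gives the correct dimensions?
division (÷): a = v ÷ t

a [L T^-2]; v [L T^-1]; t [T].
v × t → [L] ✗
v ÷ t → [L T^-2] ✓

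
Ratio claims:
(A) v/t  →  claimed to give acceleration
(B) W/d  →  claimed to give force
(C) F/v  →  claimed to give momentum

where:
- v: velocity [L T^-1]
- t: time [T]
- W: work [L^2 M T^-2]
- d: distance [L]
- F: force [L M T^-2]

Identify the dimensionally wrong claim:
(C) F/v does not give momentum

(A) v/t: [L T^-2] = acceleration [L T^-2] ✓
(B) W/d: [L M T^-2] = force [L M T^-2] ✓
(C) F/v: [M T^-1] ≠ momentum [L M T^-1] ✗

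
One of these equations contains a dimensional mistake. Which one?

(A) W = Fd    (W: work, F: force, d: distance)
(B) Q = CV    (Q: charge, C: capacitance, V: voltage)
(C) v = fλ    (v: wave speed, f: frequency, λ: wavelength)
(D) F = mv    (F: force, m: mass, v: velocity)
(D) F = mv

The equation (D) F = mv is dimensionally incorrect.

LHS (F): [L M T^-2]
RHS (mv): [L M T^-1] ✗

The dimensions do not match. The other three equations balance.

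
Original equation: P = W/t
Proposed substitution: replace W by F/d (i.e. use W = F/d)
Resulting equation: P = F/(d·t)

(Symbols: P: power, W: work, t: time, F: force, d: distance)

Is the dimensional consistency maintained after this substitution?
No

[W] = [L^2 M T^-2] and [F/d] = [M T^-2]. These differ, so the substitution replaces a quantity by one of different dimensions and the result P = F/(d·t) has LHS [L^2 M T^-3] vs RHS [M T^-3] — inconsistent.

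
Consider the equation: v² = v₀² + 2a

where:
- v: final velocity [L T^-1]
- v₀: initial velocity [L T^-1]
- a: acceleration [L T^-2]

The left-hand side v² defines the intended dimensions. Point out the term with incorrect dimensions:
The term 2a

Checking each RHS term against the LHS:
- v₀²: [L^2 T^-2] — matches v² [L^2 T^-2] ✓
- 2a: [L T^-2] — does NOT match v² [L^2 T^-2] ✗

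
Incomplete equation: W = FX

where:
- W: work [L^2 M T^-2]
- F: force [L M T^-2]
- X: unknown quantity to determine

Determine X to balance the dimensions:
X = d (distance), dimensions [L]

W has dimensions [L^2 M T^-2]; the rest of the RHS (F) has dimensions [L M T^-2].
So X must have dimensions [L] — X = d (distance).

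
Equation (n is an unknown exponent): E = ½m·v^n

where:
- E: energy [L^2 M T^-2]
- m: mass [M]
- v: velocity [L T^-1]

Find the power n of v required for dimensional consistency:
n = 2

E has dimensions [L^2 M T^-2]; v has dimensions [L T^-1].
The rest of the RHS has dimensions [M], so v^n must supply [L^2 T^-2].
With n = 2: ½m·v^2 has dimensions [L^2 M T^-2], matching the LHS ✓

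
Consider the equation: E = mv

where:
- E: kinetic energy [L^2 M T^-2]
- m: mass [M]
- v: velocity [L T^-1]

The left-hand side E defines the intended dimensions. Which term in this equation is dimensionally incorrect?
The right-hand side term mv

E has dimensions [L^2 M T^-2], but mv has dimensions [L M T^-1], so the term mv is dimensionally wrong for E.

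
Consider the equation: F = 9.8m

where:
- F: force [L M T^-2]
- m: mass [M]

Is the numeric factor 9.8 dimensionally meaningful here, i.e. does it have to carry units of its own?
Yes

F has dimensions [L M T^-2], while m alone has dimensions [M]. For the equation to balance, the factor 9.8 must carry dimensions [L T^-2] — it is a dimensional constant (a numerical value of a physical quantity with its units suppressed), not a pure number.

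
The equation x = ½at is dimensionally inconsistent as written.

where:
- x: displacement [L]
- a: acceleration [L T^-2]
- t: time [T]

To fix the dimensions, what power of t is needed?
The exponent of t should be 2: x = ½at^2

The LHS x has dimensions [L]; t has dimensions [T].
As written, the RHS ½at (exponent 1 on t) has dimensions [L T^-1], which does not match.
With exponent 2, the RHS ½at^2 has dimensions [L], matching the LHS.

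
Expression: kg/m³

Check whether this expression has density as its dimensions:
Yes

The expression kg/m³ has dimensions [L^-3 M], which is exactly density [L^-3 M].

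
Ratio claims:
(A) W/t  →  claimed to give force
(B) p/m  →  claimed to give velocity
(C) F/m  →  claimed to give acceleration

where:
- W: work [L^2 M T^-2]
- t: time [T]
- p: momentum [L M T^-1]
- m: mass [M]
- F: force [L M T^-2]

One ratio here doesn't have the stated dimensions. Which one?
(A) W/t does not give force

(A) W/t: [L^2 M T^-3] ≠ force [L M T^-2] ✗
(B) p/m: [L T^-1] = velocity [L T^-1] ✓
(C) F/m: [L T^-2] = acceleration [L T^-2] ✓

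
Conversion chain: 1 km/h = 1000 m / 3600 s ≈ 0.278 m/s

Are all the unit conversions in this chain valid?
The chain is correct (no errors).

Correct: 1 km = 1000 m, 1 h = 3600 s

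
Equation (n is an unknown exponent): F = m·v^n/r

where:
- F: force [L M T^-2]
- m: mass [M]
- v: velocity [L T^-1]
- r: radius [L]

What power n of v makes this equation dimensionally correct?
n = 2

F has dimensions [L M T^-2]; v has dimensions [L T^-1].
The rest of the RHS has dimensions [L^-1 M], so v^n must supply [L^2 T^-2].
With n = 2: m·v^2/r has dimensions [L M T^-2], matching the LHS ✓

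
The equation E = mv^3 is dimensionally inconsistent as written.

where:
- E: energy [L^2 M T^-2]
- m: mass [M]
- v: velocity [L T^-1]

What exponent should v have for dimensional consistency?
The exponent of v should be 2: E = mv^2

The LHS E has dimensions [L^2 M T^-2]; v has dimensions [L T^-1].
As written, the RHS mv^3 (exponent 3 on v) has dimensions [L^3 M T^-3], which does not match.
With exponent 2, the RHS mv^2 has dimensions [L^2 M T^-2], matching the LHS.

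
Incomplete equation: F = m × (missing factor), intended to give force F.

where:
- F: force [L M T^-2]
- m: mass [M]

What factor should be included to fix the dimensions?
a (acceleration), dimensions [L T^-2]

F has dimensions [L M T^-2] and m has dimensions [M].
The missing factor must have dimensions [L M T^-2] / [M] = [L T^-2], i.e. acceleration (a).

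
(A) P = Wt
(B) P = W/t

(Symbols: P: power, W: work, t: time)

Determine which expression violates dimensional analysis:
(A)

(A) P = Wt: LHS [L^2 M T^-3], RHS [L^2 M T^-1] ✗
(B) P = W/t: LHS [L^2 M T^-3], RHS [L^2 M T^-3] ✓

Expression (A) P = Wt is dimensionally incorrect.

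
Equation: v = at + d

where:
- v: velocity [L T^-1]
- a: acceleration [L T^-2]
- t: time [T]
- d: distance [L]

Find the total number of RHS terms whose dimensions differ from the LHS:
1

LHS v: [L T^-1]
- at: [L T^-1] ✓
- d: [L] ✗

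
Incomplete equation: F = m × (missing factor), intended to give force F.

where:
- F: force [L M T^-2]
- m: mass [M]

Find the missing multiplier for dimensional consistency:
a (acceleration), dimensions [L T^-2]

F has dimensions [L M T^-2] and m has dimensions [M].
The missing factor must have dimensions [L M T^-2] / [M] = [L T^-2], i.e. acceleration (a).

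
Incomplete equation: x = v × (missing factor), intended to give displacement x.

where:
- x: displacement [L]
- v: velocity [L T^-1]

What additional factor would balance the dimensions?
t (time), dimensions [T]

x has dimensions [L] and v has dimensions [L T^-1].
The missing factor must have dimensions [L] / [L T^-1] = [T], i.e. time (t).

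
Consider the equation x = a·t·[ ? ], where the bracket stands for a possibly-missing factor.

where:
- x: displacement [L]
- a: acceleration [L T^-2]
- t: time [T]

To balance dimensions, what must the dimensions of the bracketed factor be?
[T] — time (e.g. t)

x has dimensions [L]; a·t has dimensions [L T^-1].
The bracketed factor must supply [L] / [L T^-1] = [T].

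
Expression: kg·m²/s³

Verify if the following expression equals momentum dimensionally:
No

The expression kg·m²/s³ has dimensions [L^2 M T^-3], but momentum has dimensions [L M T^-1].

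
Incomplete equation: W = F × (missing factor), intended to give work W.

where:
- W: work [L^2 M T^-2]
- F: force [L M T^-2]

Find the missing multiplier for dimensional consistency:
d (distance), dimensions [L]

W has dimensions [L^2 M T^-2] and F has dimensions [L M T^-2].
The missing factor must have dimensions [L^2 M T^-2] / [L M T^-2] = [L], i.e. distance (d).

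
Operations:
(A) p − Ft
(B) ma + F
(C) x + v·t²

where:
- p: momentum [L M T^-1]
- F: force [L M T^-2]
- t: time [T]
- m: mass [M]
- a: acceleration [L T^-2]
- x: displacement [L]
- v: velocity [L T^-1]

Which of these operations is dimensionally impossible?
(C) x + v·t²

(A) p − Ft: p [L M T^-1] and Ft [L M T^-1] — same dimensions ✓
(B) ma + F: ma [L M T^-2] and F [L M T^-2] — same dimensions ✓
(C) x + v·t²: x [L] and v·t² [L T] — different dimensions cannot be added/subtracted ✗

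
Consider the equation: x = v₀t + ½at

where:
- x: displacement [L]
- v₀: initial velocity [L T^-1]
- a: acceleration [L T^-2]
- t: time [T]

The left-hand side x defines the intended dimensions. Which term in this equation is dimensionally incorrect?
The term ½at

Checking each RHS term against the LHS:
- v₀t: [L] — matches x [L] ✓
- ½at: [L T^-1] — does NOT match x [L] ✗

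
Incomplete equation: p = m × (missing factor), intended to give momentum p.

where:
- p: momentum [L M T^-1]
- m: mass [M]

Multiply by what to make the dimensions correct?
v (velocity), dimensions [L T^-1]

p has dimensions [L M T^-1] and m has dimensions [M].
The missing factor must have dimensions [L M T^-1] / [M] = [L T^-1], i.e. velocity (v).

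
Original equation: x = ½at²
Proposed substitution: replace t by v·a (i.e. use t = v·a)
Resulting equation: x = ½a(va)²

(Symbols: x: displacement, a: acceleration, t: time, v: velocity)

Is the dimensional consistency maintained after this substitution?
No

[t] = [T] and [v·a] = [L^2 T^-3]. These differ, so the substitution replaces a quantity by one of different dimensions and the result x = ½a(va)² has LHS [L] vs RHS [L^5 T^-8] — inconsistent.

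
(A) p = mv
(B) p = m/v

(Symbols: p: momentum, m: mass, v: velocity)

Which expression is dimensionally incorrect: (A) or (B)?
(B)

(A) p = mv: LHS [L M T^-1], RHS [L M T^-1] ✓
(B) p = m/v: LHS [L M T^-1], RHS [L^-1 M T] ✗

Expression (B) p = m/v is dimensionally incorrect.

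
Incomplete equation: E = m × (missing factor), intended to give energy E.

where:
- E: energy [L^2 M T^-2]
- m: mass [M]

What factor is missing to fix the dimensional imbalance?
v² (velocity squared), dimensions [L^2 T^-2]

E has dimensions [L^2 M T^-2] and m has dimensions [M].
The missing factor must have dimensions [L^2 M T^-2] / [M] = [L^2 T^-2], i.e. velocity squared (v²).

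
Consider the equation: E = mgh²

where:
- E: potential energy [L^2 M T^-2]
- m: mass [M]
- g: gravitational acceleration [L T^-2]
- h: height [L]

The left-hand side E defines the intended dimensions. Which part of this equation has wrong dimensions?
The right-hand side term mgh²

E has dimensions [L^2 M T^-2], but mgh² has dimensions [L^3 M T^-2], so the term mgh² is dimensionally wrong for E.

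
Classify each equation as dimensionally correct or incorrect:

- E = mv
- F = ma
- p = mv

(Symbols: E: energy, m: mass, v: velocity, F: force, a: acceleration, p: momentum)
Dimensionally correct: F = ma, p = mv
Dimensionally incorrect: E = mv
Ordered (correct first, then incorrect): F = ma, p = mv, E = mv

- E = mv: LHS [L^2 M T^-2], RHS [L M T^-1] → incorrect ✗
- F = ma: LHS [L M T^-2], RHS [L M T^-2] → correct ✓
- p = mv: LHS [L M T^-1], RHS [L M T^-1] → correct ✓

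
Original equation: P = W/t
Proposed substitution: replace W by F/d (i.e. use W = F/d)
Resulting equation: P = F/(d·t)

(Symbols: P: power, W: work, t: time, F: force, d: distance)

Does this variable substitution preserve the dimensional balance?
No

[W] = [L^2 M T^-2] and [F/d] = [M T^-2]. These differ, so the substitution replaces a quantity by one of different dimensions and the result P = F/(d·t) has LHS [L^2 M T^-3] vs RHS [M T^-3] — inconsistent.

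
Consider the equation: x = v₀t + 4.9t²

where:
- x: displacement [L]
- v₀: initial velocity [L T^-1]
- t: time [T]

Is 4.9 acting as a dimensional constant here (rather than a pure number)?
Yes

x has dimensions [L], while t² alone has dimensions [T^2]. For the equation to balance, the factor 4.9 must carry dimensions [L T^-2] — it is a dimensional constant (a numerical value of a physical quantity with its units suppressed), not a pure number.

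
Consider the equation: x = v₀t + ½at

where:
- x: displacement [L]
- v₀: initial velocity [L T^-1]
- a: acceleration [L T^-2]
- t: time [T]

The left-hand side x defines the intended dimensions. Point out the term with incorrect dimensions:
The term ½at

Checking each RHS term against the LHS:
- v₀t: [L] — matches x [L] ✓
- ½at: [L T^-1] — does NOT match x [L] ✗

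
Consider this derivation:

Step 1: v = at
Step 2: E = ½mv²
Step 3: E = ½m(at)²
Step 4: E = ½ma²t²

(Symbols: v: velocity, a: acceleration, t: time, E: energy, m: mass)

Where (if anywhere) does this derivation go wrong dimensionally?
No step introduces an error — all steps are dimensionally consistent.

Step 1: v = at → LHS [L T^-1], RHS [L T^-1] ✓
Step 2: E = ½mv² → LHS [L^2 M T^-2], RHS [L^2 M T^-2] ✓
Step 3: E = ½m(at)² → LHS [L^2 M T^-2], RHS [L^2 M T^-2] ✓
Step 4: E = ½ma²t² → LHS [L^2 M T^-2], RHS [L^2 M T^-2] ✓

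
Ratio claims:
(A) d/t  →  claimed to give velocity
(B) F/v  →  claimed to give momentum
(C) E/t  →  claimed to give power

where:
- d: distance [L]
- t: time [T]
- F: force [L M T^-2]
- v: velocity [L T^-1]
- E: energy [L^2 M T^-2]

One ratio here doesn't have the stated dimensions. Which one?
(B) F/v does not give momentum

(A) d/t: [L T^-1] = velocity [L T^-1] ✓
(B) F/v: [M T^-1] ≠ momentum [L M T^-1] ✗
(C) E/t: [L^2 M T^-3] = power [L^2 M T^-3] ✓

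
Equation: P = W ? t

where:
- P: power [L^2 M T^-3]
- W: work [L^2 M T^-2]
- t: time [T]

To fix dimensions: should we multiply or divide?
division (÷): P = W ÷ t

P [L^2 M T^-3]; W [L^2 M T^-2]; t [T].
W × t → [L^2 M T^-1] ✗
W ÷ t → [L^2 M T^-3] ✓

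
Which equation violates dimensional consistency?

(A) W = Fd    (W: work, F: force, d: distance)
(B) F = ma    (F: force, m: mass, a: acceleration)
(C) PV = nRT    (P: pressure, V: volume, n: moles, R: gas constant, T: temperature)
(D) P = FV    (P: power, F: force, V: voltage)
(D) P = FV

The equation (D) P = FV is dimensionally incorrect.

LHS (P): [L^2 M T^-3]
RHS (FV): [I^-1 L^3 M^2 T^-5] ✗

The dimensions do not match. The other three equations balance.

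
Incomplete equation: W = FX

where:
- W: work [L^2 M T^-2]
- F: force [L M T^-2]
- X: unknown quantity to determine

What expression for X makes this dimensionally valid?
X = d (distance), dimensions [L]

W has dimensions [L^2 M T^-2]; the rest of the RHS (F) has dimensions [L M T^-2].
So X must have dimensions [L] — X = d (distance).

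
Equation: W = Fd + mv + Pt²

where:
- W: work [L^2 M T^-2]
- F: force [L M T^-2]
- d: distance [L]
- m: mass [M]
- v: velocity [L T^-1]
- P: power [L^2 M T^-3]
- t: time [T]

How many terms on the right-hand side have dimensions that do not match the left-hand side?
2

LHS W: [L^2 M T^-2]
- Fd: [L^2 M T^-2] ✓
- mv: [L M T^-1] ✗
- Pt²: [L^2 M T^-1] ✗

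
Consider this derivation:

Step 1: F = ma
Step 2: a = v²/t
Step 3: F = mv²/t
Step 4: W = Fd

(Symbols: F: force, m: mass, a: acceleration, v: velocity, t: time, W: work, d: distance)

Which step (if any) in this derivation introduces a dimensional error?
Step 2

Step 1: F = ma → LHS [L M T^-2], RHS [L M T^-2] ✓
Step 2: a = v²/t → LHS [L T^-2], RHS [L^2 T^-3] ✗

The first dimensional inconsistency appears in step 2: a = v²/t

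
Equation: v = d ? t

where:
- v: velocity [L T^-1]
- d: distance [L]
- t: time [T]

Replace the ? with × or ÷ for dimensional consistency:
division (÷): v = d ÷ t

v [L T^-1]; d [L]; t [T].
d × t → [L T] ✗
d ÷ t → [L T^-1] ✓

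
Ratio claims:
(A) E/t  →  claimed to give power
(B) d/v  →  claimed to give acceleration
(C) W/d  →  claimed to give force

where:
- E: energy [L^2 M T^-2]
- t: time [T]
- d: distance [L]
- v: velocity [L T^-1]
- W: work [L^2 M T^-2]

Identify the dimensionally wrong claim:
(B) d/v does not give acceleration

(A) E/t: [L^2 M T^-3] = power [L^2 M T^-3] ✓
(B) d/v: [T] ≠ acceleration [L T^-2] ✗
(C) W/d: [L M T^-2] = force [L M T^-2] ✓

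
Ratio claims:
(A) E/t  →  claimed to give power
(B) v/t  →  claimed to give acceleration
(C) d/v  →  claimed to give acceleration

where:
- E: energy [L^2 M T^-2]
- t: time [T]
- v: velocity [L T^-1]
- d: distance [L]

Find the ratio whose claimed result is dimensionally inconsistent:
(C) d/v does not give acceleration

(A) E/t: [L^2 M T^-3] = power [L^2 M T^-3] ✓
(B) v/t: [L T^-2] = acceleration [L T^-2] ✓
(C) d/v: [T] ≠ acceleration [L T^-2] ✗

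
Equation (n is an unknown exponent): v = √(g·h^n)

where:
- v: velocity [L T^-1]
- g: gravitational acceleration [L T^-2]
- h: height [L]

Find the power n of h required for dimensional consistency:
n = 1

v has dimensions [L T^-1]; h has dimensions [L].
With n = 1: √(g·h^1) has dimensions [L T^-1], matching the LHS ✓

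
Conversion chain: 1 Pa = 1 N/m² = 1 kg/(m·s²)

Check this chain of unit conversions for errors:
The chain is correct (no errors).

Correct: Pascal is Newton per square meter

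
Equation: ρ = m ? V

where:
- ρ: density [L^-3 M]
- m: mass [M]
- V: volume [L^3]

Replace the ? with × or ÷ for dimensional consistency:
division (÷): ρ = m ÷ V

ρ [L^-3 M]; m [M]; V [L^3].
m × V → [L^3 M] ✗
m ÷ V → [L^-3 M] ✓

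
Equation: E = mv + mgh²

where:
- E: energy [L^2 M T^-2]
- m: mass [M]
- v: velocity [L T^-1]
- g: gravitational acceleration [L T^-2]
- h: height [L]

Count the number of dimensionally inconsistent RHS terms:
2

LHS E: [L^2 M T^-2]
- mv: [L M T^-1] ✗
- mgh²: [L^3 M T^-2] ✗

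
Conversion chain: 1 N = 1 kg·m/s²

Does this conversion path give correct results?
The chain is correct (no errors).

Correct: Newton is defined as kg·m/s²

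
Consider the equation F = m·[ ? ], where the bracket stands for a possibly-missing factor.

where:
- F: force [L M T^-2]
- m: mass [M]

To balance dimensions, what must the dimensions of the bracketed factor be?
[L T^-2] — acceleration (e.g. a)

F has dimensions [L M T^-2]; m has dimensions [M].
The bracketed factor must supply [L M T^-2] / [M] = [L T^-2].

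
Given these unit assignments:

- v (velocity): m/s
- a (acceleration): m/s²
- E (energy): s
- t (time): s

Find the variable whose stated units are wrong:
E

The variable E (energy) should have units J, not s.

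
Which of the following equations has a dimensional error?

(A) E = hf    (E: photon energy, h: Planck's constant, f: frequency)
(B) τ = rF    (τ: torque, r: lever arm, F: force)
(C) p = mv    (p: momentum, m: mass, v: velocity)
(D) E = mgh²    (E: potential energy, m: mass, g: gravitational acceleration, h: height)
(D) E = mgh²

The equation (D) E = mgh² is dimensionally incorrect.

LHS (E): [L^2 M T^-2]
RHS (mgh²): [L^3 M T^-2] ✗

The dimensions do not match. The other three equations balance.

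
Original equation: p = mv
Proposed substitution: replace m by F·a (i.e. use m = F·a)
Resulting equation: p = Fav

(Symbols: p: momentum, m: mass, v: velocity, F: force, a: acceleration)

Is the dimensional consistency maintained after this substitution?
No

[m] = [M] and [F·a] = [L^2 M T^-4]. These differ, so the substitution replaces a quantity by one of different dimensions and the result p = Fav has LHS [L M T^-1] vs RHS [L^3 M T^-5] — inconsistent.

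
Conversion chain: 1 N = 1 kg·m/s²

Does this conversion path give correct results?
The chain is correct (no errors).

Correct: Newton is defined as kg·m/s²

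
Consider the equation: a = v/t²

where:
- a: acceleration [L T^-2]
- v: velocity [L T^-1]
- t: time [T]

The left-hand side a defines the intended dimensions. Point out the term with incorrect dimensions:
The right-hand side term v/t²

a has dimensions [L T^-2], but v/t² has dimensions [L T^-3], so the term v/t² is dimensionally wrong for a.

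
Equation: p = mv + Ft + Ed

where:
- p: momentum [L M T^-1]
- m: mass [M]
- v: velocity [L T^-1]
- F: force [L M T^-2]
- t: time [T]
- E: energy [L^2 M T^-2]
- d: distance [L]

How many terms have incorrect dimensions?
1

LHS p: [L M T^-1]
- mv: [L M T^-1] ✓
- Ft: [L M T^-1] ✓
- Ed: [L^3 M T^-2] ✗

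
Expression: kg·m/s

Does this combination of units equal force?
No

The expression kg·m/s has dimensions [L M T^-1], but force has dimensions [L M T^-2].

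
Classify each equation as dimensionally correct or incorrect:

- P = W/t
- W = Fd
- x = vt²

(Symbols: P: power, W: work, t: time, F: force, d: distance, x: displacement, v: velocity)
Dimensionally correct: P = W/t, W = Fd
Dimensionally incorrect: x = vt²
Ordered (correct first, then incorrect): P = W/t, W = Fd, x = vt²

- P = W/t: LHS [L^2 M T^-3], RHS [L^2 M T^-3] → correct ✓
- W = Fd: LHS [L^2 M T^-2], RHS [L^2 M T^-2] → correct ✓
- x = vt²: LHS [L], RHS [L T] → incorrect ✗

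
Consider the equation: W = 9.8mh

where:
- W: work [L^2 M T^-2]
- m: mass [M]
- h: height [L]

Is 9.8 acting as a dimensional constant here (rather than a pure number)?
Yes

W has dimensions [L^2 M T^-2], while mh alone has dimensions [L M]. For the equation to balance, the factor 9.8 must carry dimensions [L T^-2] — it is a dimensional constant (a numerical value of a physical quantity with its units suppressed), not a pure number.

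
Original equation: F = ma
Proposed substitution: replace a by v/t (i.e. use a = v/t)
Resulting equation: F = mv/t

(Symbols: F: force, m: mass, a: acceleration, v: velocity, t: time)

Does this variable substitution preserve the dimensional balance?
Yes

[a] = [L T^-2] and [v/t] = [L T^-2]. These match, so the substitution replaces a quantity by one of the same dimensions and the result F = mv/t has LHS [L M T^-2] vs RHS [L M T^-2] — still consistent.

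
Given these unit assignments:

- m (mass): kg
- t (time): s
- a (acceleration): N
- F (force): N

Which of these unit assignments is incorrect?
a

The variable a (acceleration) should have units m/s², not N.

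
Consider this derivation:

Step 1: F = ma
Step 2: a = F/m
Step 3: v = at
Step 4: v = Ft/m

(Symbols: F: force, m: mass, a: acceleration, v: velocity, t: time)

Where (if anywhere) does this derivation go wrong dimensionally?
No step introduces an error — all steps are dimensionally consistent.

Step 1: F = ma → LHS [L M T^-2], RHS [L M T^-2] ✓
Step 2: a = F/m → LHS [L T^-2], RHS [L T^-2] ✓
Step 3: v = at → LHS [L T^-1], RHS [L T^-1] ✓
Step 4: v = Ft/m → LHS [L T^-1], RHS [L T^-1] ✓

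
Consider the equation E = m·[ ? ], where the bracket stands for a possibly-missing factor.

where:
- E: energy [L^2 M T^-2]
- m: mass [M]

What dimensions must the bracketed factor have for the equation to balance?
[L^2 T^-2] — velocity squared (e.g. v²)

E has dimensions [L^2 M T^-2]; m has dimensions [M].
The bracketed factor must supply [L^2 M T^-2] / [M] = [L^2 T^-2].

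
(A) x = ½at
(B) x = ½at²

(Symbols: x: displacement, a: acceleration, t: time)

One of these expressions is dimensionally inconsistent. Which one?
(A)

(A) x = ½at: LHS [L], RHS [L T^-1] ✗
(B) x = ½at²: LHS [L], RHS [L] ✓

Expression (A) x = ½at is dimensionally incorrect.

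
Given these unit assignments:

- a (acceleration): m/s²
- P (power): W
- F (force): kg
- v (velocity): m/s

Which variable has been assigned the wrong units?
F

The variable F (force) should have units N, not kg.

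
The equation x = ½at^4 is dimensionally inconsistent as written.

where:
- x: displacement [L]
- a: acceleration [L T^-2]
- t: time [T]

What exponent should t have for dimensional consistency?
The exponent of t should be 2: x = ½at^2

The LHS x has dimensions [L]; t has dimensions [T].
As written, the RHS ½at^4 (exponent 4 on t) has dimensions [L T^2], which does not match.
With exponent 2, the RHS ½at^2 has dimensions [L], matching the LHS.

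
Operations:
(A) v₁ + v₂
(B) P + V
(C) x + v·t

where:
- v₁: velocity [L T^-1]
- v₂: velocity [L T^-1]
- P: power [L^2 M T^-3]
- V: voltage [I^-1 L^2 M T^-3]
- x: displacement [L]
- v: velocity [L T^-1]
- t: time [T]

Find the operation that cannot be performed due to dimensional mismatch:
(B) P + V

(A) v₁ + v₂: v₁ [L T^-1] and v₂ [L T^-1] — same dimensions ✓
(B) P + V: P [L^2 M T^-3] and V [I^-1 L^2 M T^-3] — different dimensions cannot be added/subtracted ✗
(C) x + v·t: x [L] and v·t [L] — same dimensions ✓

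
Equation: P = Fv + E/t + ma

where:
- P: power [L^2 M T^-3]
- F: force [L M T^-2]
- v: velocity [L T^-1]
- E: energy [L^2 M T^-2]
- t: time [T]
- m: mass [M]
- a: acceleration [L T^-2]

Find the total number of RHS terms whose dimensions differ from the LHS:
1

LHS P: [L^2 M T^-3]
- Fv: [L^2 M T^-3] ✓
- E/t: [L^2 M T^-3] ✓
- ma: [L M T^-2] ✗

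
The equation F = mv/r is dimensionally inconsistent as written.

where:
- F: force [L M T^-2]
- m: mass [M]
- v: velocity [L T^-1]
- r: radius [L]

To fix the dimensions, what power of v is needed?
The exponent of v should be 2: F = mv^2/r

The LHS F has dimensions [L M T^-2]; v has dimensions [L T^-1].
As written, the RHS mv/r (exponent 1 on v) has dimensions [M T^-1], which does not match.
With exponent 2, the RHS mv^2/r has dimensions [L M T^-2], matching the LHS.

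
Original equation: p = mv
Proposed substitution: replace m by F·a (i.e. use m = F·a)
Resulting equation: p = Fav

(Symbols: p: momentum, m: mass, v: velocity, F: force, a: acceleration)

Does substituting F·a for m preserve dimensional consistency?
No

[m] = [M] and [F·a] = [L^2 M T^-4]. These differ, so the substitution replaces a quantity by one of different dimensions and the result p = Fav has LHS [L M T^-1] vs RHS [L^3 M T^-5] — inconsistent.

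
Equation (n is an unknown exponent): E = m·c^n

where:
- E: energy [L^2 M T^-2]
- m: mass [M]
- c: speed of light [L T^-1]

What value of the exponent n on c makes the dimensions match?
n = 2

E has dimensions [L^2 M T^-2]; c has dimensions [L T^-1].
The rest of the RHS has dimensions [M], so c^n must supply [L^2 T^-2].
With n = 2: m·c^2 has dimensions [L^2 M T^-2], matching the LHS ✓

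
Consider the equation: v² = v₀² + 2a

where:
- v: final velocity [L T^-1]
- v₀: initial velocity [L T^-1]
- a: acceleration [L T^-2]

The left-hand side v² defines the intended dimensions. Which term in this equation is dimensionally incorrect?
The term 2a

Checking each RHS term against the LHS:
- v₀²: [L^2 T^-2] — matches v² [L^2 T^-2] ✓
- 2a: [L T^-2] — does NOT match v² [L^2 T^-2] ✗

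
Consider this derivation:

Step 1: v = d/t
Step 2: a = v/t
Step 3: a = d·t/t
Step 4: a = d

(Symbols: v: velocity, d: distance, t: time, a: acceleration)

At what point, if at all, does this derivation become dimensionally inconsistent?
Step 3

Step 1: v = d/t → LHS [L T^-1], RHS [L T^-1] ✓
Step 2: a = v/t → LHS [L T^-2], RHS [L T^-2] ✓
Step 3: a = d·t/t → LHS [L T^-2], RHS [L] ✗

The first dimensional inconsistency appears in step 3: a = d·t/t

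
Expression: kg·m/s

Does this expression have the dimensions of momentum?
Yes

The expression kg·m/s has dimensions [L M T^-1], which is exactly momentum [L M T^-1].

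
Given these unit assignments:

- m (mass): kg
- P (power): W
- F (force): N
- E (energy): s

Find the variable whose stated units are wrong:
E

The variable E (energy) should have units J, not s.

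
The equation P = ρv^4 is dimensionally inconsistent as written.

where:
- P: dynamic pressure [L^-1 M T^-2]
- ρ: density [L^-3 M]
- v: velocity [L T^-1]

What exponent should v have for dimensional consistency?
The exponent of v should be 2: P = ρv^2

The LHS P has dimensions [L^-1 M T^-2]; v has dimensions [L T^-1].
As written, the RHS ρv^4 (exponent 4 on v) has dimensions [L M T^-4], which does not match.
With exponent 2, the RHS ρv^2 has dimensions [L^-1 M T^-2], matching the LHS.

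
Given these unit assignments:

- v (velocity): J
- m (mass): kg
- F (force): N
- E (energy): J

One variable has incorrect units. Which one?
v

The variable v (velocity) should have units m/s, not J.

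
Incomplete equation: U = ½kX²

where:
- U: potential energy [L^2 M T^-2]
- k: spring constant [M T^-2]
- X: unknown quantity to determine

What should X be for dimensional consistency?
X = x (displacement), dimensions [L]

U has dimensions [L^2 M T^-2]; the rest of the RHS (½k) has dimensions [M T^-2].
So X² must have dimensions [L^2], i.e. X has dimensions [L] — X = x (displacement).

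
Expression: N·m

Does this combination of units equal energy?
Yes

The expression N·m has dimensions [L^2 M T^-2], which is exactly energy [L^2 M T^-2].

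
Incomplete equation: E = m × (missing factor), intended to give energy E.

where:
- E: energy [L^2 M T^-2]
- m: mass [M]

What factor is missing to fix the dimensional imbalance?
v² (velocity squared), dimensions [L^2 T^-2]

E has dimensions [L^2 M T^-2] and m has dimensions [M].
The missing factor must have dimensions [L^2 M T^-2] / [M] = [L^2 T^-2], i.e. velocity squared (v²).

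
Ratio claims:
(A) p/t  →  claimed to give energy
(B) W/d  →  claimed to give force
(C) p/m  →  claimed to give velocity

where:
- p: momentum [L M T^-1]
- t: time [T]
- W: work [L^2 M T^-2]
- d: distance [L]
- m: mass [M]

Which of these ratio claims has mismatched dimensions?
(A) p/t does not give energy

(A) p/t: [L M T^-2] ≠ energy [L^2 M T^-2] ✗
(B) W/d: [L M T^-2] = force [L M T^-2] ✓
(C) p/m: [L T^-1] = velocity [L T^-1] ✓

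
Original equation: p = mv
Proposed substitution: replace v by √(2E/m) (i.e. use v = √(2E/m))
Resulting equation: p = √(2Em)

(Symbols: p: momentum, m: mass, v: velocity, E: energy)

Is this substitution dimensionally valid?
Yes

[v] = [L T^-1] and [√(2E/m)] = [L T^-1]. These match, so the substitution replaces a quantity by one of the same dimensions and the result p = √(2Em) has LHS [L M T^-1] vs RHS [L M T^-1] — still consistent.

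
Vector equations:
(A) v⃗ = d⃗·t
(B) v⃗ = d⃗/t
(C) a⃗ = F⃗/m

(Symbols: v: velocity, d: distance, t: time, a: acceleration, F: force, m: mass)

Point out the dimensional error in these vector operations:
(A) v⃗ = d⃗·t

(A) v⃗ = d⃗·t: LHS [L T^-1], RHS [L T] ✗ — velocity is displacement per time; should be d⃗/t
(B) v⃗ = d⃗/t: LHS [L T^-1], RHS [L T^-1] ✓ — displacement (vector) divided by time (scalar)
(C) a⃗ = F⃗/m: LHS [L T^-2], RHS [L T^-2] ✓ — force (vector) divided by mass (scalar)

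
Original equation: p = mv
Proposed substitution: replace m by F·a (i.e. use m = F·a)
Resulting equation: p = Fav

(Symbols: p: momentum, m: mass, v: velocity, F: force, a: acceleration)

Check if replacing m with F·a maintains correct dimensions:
No

[m] = [M] and [F·a] = [L^2 M T^-4]. These differ, so the substitution replaces a quantity by one of different dimensions and the result p = Fav has LHS [L M T^-1] vs RHS [L^3 M T^-5] — inconsistent.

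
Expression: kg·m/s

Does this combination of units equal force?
No

The expression kg·m/s has dimensions [L M T^-1], but force has dimensions [L M T^-2].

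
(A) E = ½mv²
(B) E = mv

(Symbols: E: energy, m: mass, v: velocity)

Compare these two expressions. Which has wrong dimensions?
(B)

(A) E = ½mv²: LHS [L^2 M T^-2], RHS [L^2 M T^-2] ✓
(B) E = mv: LHS [L^2 M T^-2], RHS [L M T^-1] ✗

Expression (B) E = mv is dimensionally incorrect.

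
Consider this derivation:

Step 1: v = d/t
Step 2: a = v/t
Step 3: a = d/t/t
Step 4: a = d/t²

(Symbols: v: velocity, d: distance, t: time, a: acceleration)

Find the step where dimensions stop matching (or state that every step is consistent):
No step introduces an error — all steps are dimensionally consistent.

Step 1: v = d/t → LHS [L T^-1], RHS [L T^-1] ✓
Step 2: a = v/t → LHS [L T^-2], RHS [L T^-2] ✓
Step 3: a = d/t/t → LHS [L T^-2], RHS [L T^-2] ✓
Step 4: a = d/t² → LHS [L T^-2], RHS [L T^-2] ✓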